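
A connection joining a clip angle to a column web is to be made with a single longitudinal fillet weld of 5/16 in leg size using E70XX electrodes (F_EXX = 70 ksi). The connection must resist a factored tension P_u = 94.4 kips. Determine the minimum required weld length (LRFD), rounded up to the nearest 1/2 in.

Throat t_e = 0.707 × 0.3125 = 0.2209 in.
φr_n = 0.75 × 0.6 × 70 × 0.2209 = 6.96 kips/in.
L_req = P_u / φr_n = 94.4 / 6.96 = 13.56 in total.
Round up → use L = 14 in.

L = 14 in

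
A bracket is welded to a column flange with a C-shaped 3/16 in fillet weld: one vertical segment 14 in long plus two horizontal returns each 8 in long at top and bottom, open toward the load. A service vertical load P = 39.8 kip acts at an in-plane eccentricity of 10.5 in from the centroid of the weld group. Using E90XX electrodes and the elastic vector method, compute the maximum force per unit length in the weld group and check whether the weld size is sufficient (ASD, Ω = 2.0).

f_max ≈ 4.11 kip/in; NOT adequate

E90XX → F_EXX = 90 ksi.
Total weld length L_w = 30 in. Treat welds as unit-width lines.
Centroid: x̄ = 2×8×4 / 30 = 2.133 in from the vertical weld.
Polar moment about centroid: J = I_x + I_y = [14³/12 + 2×8×7²] + [14×2.133² + 2(8³/12 + 8×1.867²)] = 1217 in³.
Direct shear f_v = P/L_w = 39.8 / 30 = 1.327 kip/in (vertical).
Torsion M = P·e = 39.8 × 10.5 = 417.9 kip·in.
Critical point at (x, y) = (5.867, 7) from centroid. f_tx = M·y/J = 2.403 kip/in; f_ty = M·x/J = 2.014 kip/in.
Resultant f_max = √[f_tx² + (f_v + f_ty)²] = √[2.403² + (1.327 + 2.014)²] = 4.115 kip/in.
Capacity per unit length: r_n/Ω = (1/2.0) × 0.6 × 90 × (0.707 × 0.1875) = 3.579 kip/in.
4.115 > 3.579 → NOT adequate.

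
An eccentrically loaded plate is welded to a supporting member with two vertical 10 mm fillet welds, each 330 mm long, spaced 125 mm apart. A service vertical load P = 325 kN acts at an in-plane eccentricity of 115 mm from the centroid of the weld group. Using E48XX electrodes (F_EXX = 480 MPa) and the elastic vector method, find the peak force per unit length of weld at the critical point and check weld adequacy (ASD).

Total weld length L_w = 660 mm. Treat welds as unit-width lines.
Polar moment about centroid: J = 2[d³/12 + d(b/2)²] = 2[330³/12 + 330×62.5²] = 8568000 mm³.
Direct shear f_v = P/L_w = 325×10³ / 660 = 492.4 N/mm (vertical).
Torsion M = P·e = 325×10³ × 115 = 37375000 N·mm.
Critical point at (x, y) = (62.5, 165) from centroid. f_tx = M·y/J = 719.8 N/mm; f_ty = M·x/J = 272.6 N/mm.
Resultant f_max = √[f_tx² + (f_v + f_ty)²] = √[719.8² + (492.4 + 272.6)²] = 1050 N/mm.
Capacity per unit length: r_n/Ω = (1/2.0) × 0.6 × 480 × (0.707 × 10) = 1018 N/mm.
1050 > 1018 → NOT adequate.

f_max ≈ 1050 N/mm; NOT adequate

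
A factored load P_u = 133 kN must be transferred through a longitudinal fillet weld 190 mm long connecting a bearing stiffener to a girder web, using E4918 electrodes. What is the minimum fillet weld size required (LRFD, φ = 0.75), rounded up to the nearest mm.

w = 5 mm

E49XX → F_EXX = 490 MPa.
Total weld length L = 190 mm.
Required throat t_e = P_u / (φ × 0.6 F_EXX × L) = 133 / (0.75 × 0.6 × 490 × 190 × 10⁻³) = 3.175 mm.
Required leg w = t_e / 0.707 = 4.49 mm → use 5 mm.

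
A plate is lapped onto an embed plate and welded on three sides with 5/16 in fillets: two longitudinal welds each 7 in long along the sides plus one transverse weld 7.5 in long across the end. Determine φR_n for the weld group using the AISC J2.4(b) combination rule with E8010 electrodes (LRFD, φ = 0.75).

φR_n ≈ 184 kip

E80XX → F_EXX = 80 ksi.
t_e = 0.707 × 0.3125 = 0.2209 in.
R_nwl = 0.6 × 80 × 0.2209 × 14 = 148.5 kip (longitudinal, 2 welds).
R_nwt = 0.6 × 80 × 0.2209 × 7.5 = 79.54 kip (transverse, base value).
(i) R_nwl + R_nwt = 228 kip; (ii) 0.85 R_nwl + 1.5 R_nwt = 245.5 kip.
R_n = max = 245.5 kip [governs: (ii)]; φR_n = 184.1 kip.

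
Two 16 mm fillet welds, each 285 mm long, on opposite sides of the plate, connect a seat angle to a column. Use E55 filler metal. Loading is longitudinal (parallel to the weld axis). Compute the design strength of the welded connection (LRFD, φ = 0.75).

φR_n ≈ 1600 kN

E55XX → F_EXX = 550 MPa.
Effective throat t_e = 0.707 × 16 = 11.31 mm.
Total length L = 570 mm; A_we = 11.31 × 570 = 6448 mm².
F_nw = 0.6 F_EXX = 0.6 × 550 = 330 MPa.
φR_n = 0.75 × 330 × 6448 × 10⁻³ = 1596 kN.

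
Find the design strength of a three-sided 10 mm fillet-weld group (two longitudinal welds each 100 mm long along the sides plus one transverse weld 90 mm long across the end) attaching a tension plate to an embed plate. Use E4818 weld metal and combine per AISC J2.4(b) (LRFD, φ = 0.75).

E48XX → F_EXX = 480 MPa.
t_e = 0.707 × 10 = 7.07 mm.
R_nwl = 0.6 × 480 × 7.07 × 200 × 10⁻³ = 407.2 kN (longitudinal, 2 welds).
R_nwt = 0.6 × 480 × 7.07 × 90 × 10⁻³ = 183.3 kN (transverse, base value).
(i) R_nwl + R_nwt = 590.5 kN; (ii) 0.85 R_nwl + 1.5 R_nwt = 621 kN.
R_n = max = 621 kN [governs: (ii)]; φR_n = 465.8 kN.

φR_n ≈ 466 kN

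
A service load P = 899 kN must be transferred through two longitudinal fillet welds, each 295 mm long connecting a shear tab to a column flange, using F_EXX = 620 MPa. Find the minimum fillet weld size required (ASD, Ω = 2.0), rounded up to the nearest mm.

Total weld length L = 590 mm.
Required throat t_e = P × Ω / (0.6 F_EXX × L) = 899 × 2.0 / (0.6 × 620 × 590 × 10⁻³) = 8.192 mm.
Required leg w = t_e / 0.707 = 11.59 mm → use 12 mm.

w = 12 mm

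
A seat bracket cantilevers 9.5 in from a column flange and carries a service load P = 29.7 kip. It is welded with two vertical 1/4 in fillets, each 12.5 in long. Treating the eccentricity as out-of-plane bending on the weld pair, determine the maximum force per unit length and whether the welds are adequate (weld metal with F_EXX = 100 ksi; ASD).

f_max ≈ 5.55 kip/in; NOT adequate

L_w = 2 × 12.5 = 25 in; section modulus (unit throat) S = 2 × L²/6 = 52.08 in².
Direct shear f_v = P/L_w = 29.7/25 = 1.188 kip/in.
Moment M = P × e = 29.7 × 9.5 = 282.15 kip·in; bending f_b = M/S = 5.417 kip/in.
f_max = √(f_v² + f_b²) = √(1.188² + 5.417²) = 5.546 kip/in.
r_n/Ω = (1/2.0) × 0.6 × 100 × (0.707 × 0.25) = 5.302 kip/in → NOT adequate.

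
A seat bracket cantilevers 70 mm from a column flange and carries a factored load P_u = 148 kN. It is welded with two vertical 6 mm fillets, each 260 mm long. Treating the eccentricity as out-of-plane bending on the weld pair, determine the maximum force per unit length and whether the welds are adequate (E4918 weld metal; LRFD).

f_max ≈ 541 N/mm; adequate

E49XX → F_EXX = 490 MPa.
L_w = 2 × 260 = 520 mm; section modulus (unit throat) S = 2 × L²/6 = 22530 mm².
Direct shear f_v = P/L_w = 148×10³/520 = 284.6 N/mm.
Moment M = P × e = 148×10³ × 70 = 10360000 N·mm; bending f_b = M/S = 459.8 N/mm.
f_max = √(f_v² + f_b²) = √(284.6² + 459.8²) = 540.7 N/mm.
φr_n = 0.75 × 0.6 × 490 × (0.707 × 6) = 935.4 N/mm → adequate.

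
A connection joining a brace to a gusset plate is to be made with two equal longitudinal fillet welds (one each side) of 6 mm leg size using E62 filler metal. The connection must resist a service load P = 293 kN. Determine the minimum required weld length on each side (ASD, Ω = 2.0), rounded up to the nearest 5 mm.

E62XX → F_EXX = 620 MPa.
Throat t_e = 0.707 × 6 = 4.242 mm.
r_n/Ω = (0.6 × 620 × 4.242) / 2.0 = 789 N/mm = 0.789 kN/mm.
L_req = P / (r_n/Ω) = 293 / 0.789 = 371.4 mm total.
Per side: 371.4 / 2 = 185.7 mm.
Round up → use L = 190 mm on each side.

L = 190 mm on each side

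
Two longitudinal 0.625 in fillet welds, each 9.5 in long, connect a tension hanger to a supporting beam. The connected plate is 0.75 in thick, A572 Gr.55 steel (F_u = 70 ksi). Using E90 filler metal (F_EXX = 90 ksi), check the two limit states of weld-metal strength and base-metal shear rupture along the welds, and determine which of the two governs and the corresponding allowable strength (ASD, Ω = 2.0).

R_n/Ω ≈ 227 kips (weld metal governs)

t_e = 0.707 × 0.625 = 0.4419 in; L = 19 in.
Weld metal: R_n/Ω = (1/2.0) × 0.6 × 90 × 0.4419 × 19 = 226.7 kips.
Base metal (shear rupture): R_n/Ω = (1/2.0) × 0.6 × 70 × 0.75 × 19 = 299.2 kips.
Governing: weld metal.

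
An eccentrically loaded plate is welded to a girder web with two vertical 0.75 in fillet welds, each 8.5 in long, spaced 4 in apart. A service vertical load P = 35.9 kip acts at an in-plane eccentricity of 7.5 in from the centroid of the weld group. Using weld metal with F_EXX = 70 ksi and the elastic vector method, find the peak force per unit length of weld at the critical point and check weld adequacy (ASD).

Total weld length L_w = 17 in. Treat welds as unit-width lines.
Polar moment about centroid: J = 2[d³/12 + d(b/2)²] = 2[8.5³/12 + 8.5×2²] = 170.4 in³.
Direct shear f_v = P/L_w = 35.9 / 17 = 2.112 kip/in (vertical).
Torsion M = P·e = 35.9 × 7.5 = 269.25 kip·in.
Critical point at (x, y) = (2, 4.25) from centroid. f_tx = M·y/J = 6.717 kip/in; f_ty = M·x/J = 3.161 kip/in.
Resultant f_max = √[f_tx² + (f_v + f_ty)²] = √[6.717² + (2.112 + 3.161)²] = 8.54 kip/in.
Capacity per unit length: r_n/Ω = (1/2.0) × 0.6 × 70 × (0.707 × 0.75) = 11.14 kip/in.
8.54 ≤ 11.14 → adequate.

f_max ≈ 8.54 kip/in; adequate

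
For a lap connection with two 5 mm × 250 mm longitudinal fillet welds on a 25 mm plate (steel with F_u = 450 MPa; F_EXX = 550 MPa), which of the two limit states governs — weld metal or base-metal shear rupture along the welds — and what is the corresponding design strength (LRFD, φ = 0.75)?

t_e = 0.707 × 5 = 3.535 mm; L = 500 mm.
Weld metal: φR_n = 0.75 × 0.6 × 550 × 3.535 × 500 × 10⁻³ = 437.5 kN.
Base metal (shear rupture): φR_n = 0.75 × 0.6 × 450 × 25 × 500 × 10⁻³ = 2531 kN.
Governing: weld metal.

φR_n ≈ 437 kN (weld metal governs)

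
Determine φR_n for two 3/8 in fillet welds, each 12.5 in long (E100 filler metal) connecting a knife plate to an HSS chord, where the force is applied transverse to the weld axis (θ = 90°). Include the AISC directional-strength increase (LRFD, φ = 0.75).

E100XX → F_EXX = 100 ksi.
t_e = 0.707 × 0.375 = 0.2651 in; A_we = 0.2651 × 25 = 6.628 in².
Directional factor: 1.0 + 0.5 sin^1.5(90°) = 1.5.
F_nw = 0.6 × 100 × 1.5 = 90 ksi.
φR_n = 0.75 × 90 × 6.628 = 447.4 kip.

φR_n ≈ 447 kip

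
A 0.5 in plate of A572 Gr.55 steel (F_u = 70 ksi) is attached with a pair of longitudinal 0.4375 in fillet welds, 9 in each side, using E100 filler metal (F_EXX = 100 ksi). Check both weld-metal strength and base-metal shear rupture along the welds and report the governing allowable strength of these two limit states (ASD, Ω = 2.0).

R_n/Ω ≈ 167 kips (weld metal governs)

t_e = 0.707 × 0.4375 = 0.3093 in; L = 18 in.
Weld metal: R_n/Ω = (1/2.0) × 0.6 × 100 × 0.3093 × 18 = 167 kips.
Base metal (shear rupture): R_n/Ω = (1/2.0) × 0.6 × 70 × 0.5 × 18 = 189 kips.
Governing: weld metal.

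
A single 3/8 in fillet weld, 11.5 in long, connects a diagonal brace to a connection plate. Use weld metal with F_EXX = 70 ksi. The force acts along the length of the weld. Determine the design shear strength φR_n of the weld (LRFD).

φR_n ≈ 96 kip

Effective throat t_e = 0.707 × 0.375 = 0.2651 in.
Total length L = 11.5 in; A_we = 0.2651 × 11.5 = 3.049 in².
F_nw = 0.6 F_EXX = 0.6 × 70 = 42 ksi.
φR_n = 0.75 × 42 × 3.049 = 96.04 kip.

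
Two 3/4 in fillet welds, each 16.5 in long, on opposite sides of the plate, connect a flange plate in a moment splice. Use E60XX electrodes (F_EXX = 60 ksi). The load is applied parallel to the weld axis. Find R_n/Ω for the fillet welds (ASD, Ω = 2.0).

Effective throat t_e = 0.707 × 0.75 = 0.5302 in.
Total length L = 33 in; A_we = 0.5302 × 33 = 17.5 in².
F_nw = 0.6 F_EXX = 0.6 × 60 = 36 ksi.
R_n = 36 × 17.5 = 629.9 kip; R_n/Ω = 629.9/2.0 = 315 kip.

R_n/Ω ≈ 315 kip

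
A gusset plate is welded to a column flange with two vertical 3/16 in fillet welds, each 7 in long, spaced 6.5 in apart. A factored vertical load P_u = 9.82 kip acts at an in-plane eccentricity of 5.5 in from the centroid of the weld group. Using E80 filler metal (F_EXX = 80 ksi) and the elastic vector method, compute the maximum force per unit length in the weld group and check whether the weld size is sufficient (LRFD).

Total weld length L_w = 14 in. Treat welds as unit-width lines.
Polar moment about centroid: J = 2[d³/12 + d(b/2)²] = 2[7³/12 + 7×3.25²] = 205 in³.
Direct shear f_v = P/L_w = 9.82 / 14 = 0.7014 kip/in (vertical).
Torsion M = P·e = 9.82 × 5.5 = 54.01 kip·in.
Critical point at (x, y) = (3.25, 3.5) from centroid. f_tx = M·y/J = 0.9219 kip/in; f_ty = M·x/J = 0.8561 kip/in.
Resultant f_max = √[f_tx² + (f_v + f_ty)²] = √[0.9219² + (0.7014 + 0.8561)²] = 1.81 kip/in.
Capacity per unit length: φr_n = 0.75 × 0.6 × 80 × (0.707 × 0.1875) = 4.772 kip/in.
1.81 ≤ 4.772 → adequate.

f_max ≈ 1.81 kip/in; adequate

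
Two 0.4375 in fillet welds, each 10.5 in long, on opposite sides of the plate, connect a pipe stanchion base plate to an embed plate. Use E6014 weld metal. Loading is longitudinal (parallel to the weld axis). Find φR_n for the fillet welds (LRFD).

E60XX → F_EXX = 60 ksi.
Effective throat t_e = 0.707 × 0.4375 = 0.3093 in.
Total length L = 21 in; A_we = 0.3093 × 21 = 6.496 in².
F_nw = 0.6 F_EXX = 0.6 × 60 = 36 ksi.
φR_n = 0.75 × 36 × 6.496 = 175.4 kip.

φR_n ≈ 175 kip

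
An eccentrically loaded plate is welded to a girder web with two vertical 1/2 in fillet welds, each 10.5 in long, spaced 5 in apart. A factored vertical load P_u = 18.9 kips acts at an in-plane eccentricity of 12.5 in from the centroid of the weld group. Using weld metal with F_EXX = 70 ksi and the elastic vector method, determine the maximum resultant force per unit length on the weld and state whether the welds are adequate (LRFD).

f_max ≈ 4.7 kip/in; adequate

Total weld length L_w = 21 in. Treat welds as unit-width lines.
Polar moment about centroid: J = 2[d³/12 + d(b/2)²] = 2[10.5³/12 + 10.5×2.5²] = 324.2 in³.
Direct shear f_v = P/L_w = 18.9 / 21 = 0.9 kip/in (vertical).
Torsion M = P·e = 18.9 × 12.5 = 236.25 kip·in.
Critical point at (x, y) = (2.5, 5.25) from centroid. f_tx = M·y/J = 3.826 kip/in; f_ty = M·x/J = 1.822 kip/in.
Resultant f_max = √[f_tx² + (f_v + f_ty)²] = √[3.826² + (0.9 + 1.822)²] = 4.695 kip/in.
Capacity per unit length: φr_n = 0.75 × 0.6 × 70 × (0.707 × 0.5) = 11.14 kip/in.
4.695 ≤ 11.14 → adequate.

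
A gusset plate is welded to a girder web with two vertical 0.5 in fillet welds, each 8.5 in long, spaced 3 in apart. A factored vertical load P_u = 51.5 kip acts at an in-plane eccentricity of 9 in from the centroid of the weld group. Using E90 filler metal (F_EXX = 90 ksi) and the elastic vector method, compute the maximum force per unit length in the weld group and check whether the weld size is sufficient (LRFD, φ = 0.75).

Total weld length L_w = 17 in. Treat welds as unit-width lines.
Polar moment about centroid: J = 2[d³/12 + d(b/2)²] = 2[8.5³/12 + 8.5×1.5²] = 140.6 in³.
Direct shear f_v = P/L_w = 51.5 / 17 = 3.029 kip/in (vertical).
Torsion M = P·e = 51.5 × 9 = 463.5 kip·in.
Critical point at (x, y) = (1.5, 4.25) from centroid. f_tx = M·y/J = 14.01 kip/in; f_ty = M·x/J = 4.945 kip/in.
Resultant f_max = √[f_tx² + (f_v + f_ty)²] = √[14.01² + (3.029 + 4.945)²] = 16.12 kip/in.
Capacity per unit length: φr_n = 0.75 × 0.6 × 90 × (0.707 × 0.5) = 14.32 kip/in.
16.12 > 14.32 → NOT adequate.

f_max ≈ 16.1 kip/in; NOT adequate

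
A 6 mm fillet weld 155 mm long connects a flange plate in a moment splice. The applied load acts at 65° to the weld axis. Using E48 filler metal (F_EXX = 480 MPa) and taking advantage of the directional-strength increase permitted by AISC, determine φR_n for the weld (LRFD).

t_e = 0.707 × 6 = 4.242 mm; A_we = 4.242 × 155 = 657.5 mm².
Directional factor: 1.0 + 0.5 sin^1.5(65°) = 1.431.
F_nw = 0.6 × 480 × 1.431 = 412.2 MPa.
φR_n = 0.75 × 412.2 × 657.5 × 10⁻³ = 203.3 kN.

φR_n ≈ 203 kN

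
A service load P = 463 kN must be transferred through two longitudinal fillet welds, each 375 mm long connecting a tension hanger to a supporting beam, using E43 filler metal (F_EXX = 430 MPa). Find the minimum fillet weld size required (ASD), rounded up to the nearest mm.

w = 7 mm

Total weld length L = 750 mm.
Required throat t_e = P × Ω / (0.6 F_EXX × L) = 463 × 2.0 / (0.6 × 430 × 750 × 10⁻³) = 4.786 mm.
Required leg w = t_e / 0.707 = 6.769 mm → use 7 mm.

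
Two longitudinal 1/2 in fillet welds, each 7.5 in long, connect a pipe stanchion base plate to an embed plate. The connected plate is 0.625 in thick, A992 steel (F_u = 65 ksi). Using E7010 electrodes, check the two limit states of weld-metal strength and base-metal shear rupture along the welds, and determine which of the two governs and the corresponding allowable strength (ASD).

E70XX → F_EXX = 70 ksi.
t_e = 0.707 × 0.5 = 0.3535 in; L = 15 in.
Weld metal: R_n/Ω = (1/2.0) × 0.6 × 70 × 0.3535 × 15 = 111.4 kips.
Base metal (shear rupture): R_n/Ω = (1/2.0) × 0.6 × 65 × 0.625 × 15 = 182.8 kips.
Governing: weld metal.

R_n/Ω ≈ 111 kips (weld metal governs)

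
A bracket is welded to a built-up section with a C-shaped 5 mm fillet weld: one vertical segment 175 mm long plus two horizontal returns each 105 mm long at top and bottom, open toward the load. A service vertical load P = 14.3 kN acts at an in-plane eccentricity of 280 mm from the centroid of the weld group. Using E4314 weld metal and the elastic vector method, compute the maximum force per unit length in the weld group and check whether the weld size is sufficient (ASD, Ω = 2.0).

E43XX → F_EXX = 430 MPa.
Total weld length L_w = 385 mm. Treat welds as unit-width lines.
Centroid: x̄ = 2×105×52.5 / 385 = 28.64 mm from the vertical weld.
Polar moment about centroid: J = I_x + I_y = [175³/12 + 2×105×87.5²] + [175×28.64² + 2(105³/12 + 105×23.86²)] = 2510000 mm³.
Direct shear f_v = P/L_w = 14.3×10³ / 385 = 37.14 N/mm (vertical).
Torsion M = P·e = 14.3×10³ × 280 = 4004000 N·mm.
Critical point at (x, y) = (76.36, 87.5) from centroid. f_tx = M·y/J = 139.6 N/mm; f_ty = M·x/J = 121.8 N/mm.
Resultant f_max = √[f_tx² + (f_v + f_ty)²] = √[139.6² + (37.14 + 121.8)²] = 211.5 N/mm.
Capacity per unit length: r_n/Ω = (1/2.0) × 0.6 × 430 × (0.707 × 5) = 456 N/mm.
211.5 ≤ 456 → adequate.

f_max ≈ 212 N/mm; adequate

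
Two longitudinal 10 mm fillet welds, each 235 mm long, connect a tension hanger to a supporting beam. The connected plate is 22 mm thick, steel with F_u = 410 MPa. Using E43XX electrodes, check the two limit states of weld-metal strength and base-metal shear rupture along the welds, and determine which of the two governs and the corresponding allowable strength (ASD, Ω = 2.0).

R_n/Ω ≈ 429 kN (weld metal governs)

E43XX → F_EXX = 430 MPa.
t_e = 0.707 × 10 = 7.07 mm; L = 470 mm.
Weld metal: R_n/Ω = (1/2.0) × 0.6 × 430 × 7.07 × 470 × 10⁻³ = 428.7 kN.
Base metal (shear rupture): R_n/Ω = (1/2.0) × 0.6 × 410 × 22 × 470 × 10⁻³ = 1272 kN.
Governing: weld metal.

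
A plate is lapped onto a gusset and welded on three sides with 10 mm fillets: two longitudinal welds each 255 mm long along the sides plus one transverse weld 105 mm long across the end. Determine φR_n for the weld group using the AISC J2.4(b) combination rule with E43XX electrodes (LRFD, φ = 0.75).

φR_n ≈ 841 kN

E43XX → F_EXX = 430 MPa.
t_e = 0.707 × 10 = 7.07 mm.
R_nwl = 0.6 × 430 × 7.07 × 510 × 10⁻³ = 930.3 kN (longitudinal, 2 welds).
R_nwt = 0.6 × 430 × 7.07 × 105 × 10⁻³ = 191.5 kN (transverse, base value).
(i) R_nwl + R_nwt = 1122 kN; (ii) 0.85 R_nwl + 1.5 R_nwt = 1078 kN.
R_n = max = 1122 kN [governs: (i)]; φR_n = 841.3 kN.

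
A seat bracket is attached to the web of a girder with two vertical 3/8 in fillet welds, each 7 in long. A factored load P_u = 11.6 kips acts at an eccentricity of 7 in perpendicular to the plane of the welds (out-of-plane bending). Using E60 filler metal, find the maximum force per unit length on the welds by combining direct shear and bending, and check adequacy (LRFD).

f_max ≈ 5.04 kip/in; adequate

E60XX → F_EXX = 60 ksi.
L_w = 2 × 7 = 14 in; section modulus (unit throat) S = 2 × L²/6 = 16.33 in².
Direct shear f_v = P/L_w = 11.6/14 = 0.8286 kip/in.
Moment M = P × e = 11.6 × 7 = 81.2 kip·in; bending f_b = M/S = 4.971 kip/in.
f_max = √(f_v² + f_b²) = √(0.8286² + 4.971²) = 5.04 kip/in.
φr_n = 0.75 × 0.6 × 60 × (0.707 × 0.375) = 7.158 kip/in → adequate.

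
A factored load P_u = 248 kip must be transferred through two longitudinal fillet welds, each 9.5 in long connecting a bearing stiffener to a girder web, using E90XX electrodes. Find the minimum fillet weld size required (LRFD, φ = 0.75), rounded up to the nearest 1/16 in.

w = 1/2 in

E90XX → F_EXX = 90 ksi.
Total weld length L = 19 in.
Required throat t_e = P_u / (φ × 0.6 F_EXX × L) = 248 / (0.75 × 0.6 × 90 × 19) = 0.3223 in.
Required leg w = t_e / 0.707 = 0.4559 in → use 1/2 in.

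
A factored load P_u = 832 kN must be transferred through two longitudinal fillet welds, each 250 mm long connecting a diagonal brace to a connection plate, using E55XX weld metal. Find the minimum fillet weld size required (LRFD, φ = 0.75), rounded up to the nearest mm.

w = 10 mm

E55XX → F_EXX = 550 MPa.
Total weld length L = 500 mm.
Required throat t_e = P_u / (φ × 0.6 F_EXX × L) = 832 / (0.75 × 0.6 × 550 × 500 × 10⁻³) = 6.723 mm.
Required leg w = t_e / 0.707 = 9.51 mm → use 10 mm.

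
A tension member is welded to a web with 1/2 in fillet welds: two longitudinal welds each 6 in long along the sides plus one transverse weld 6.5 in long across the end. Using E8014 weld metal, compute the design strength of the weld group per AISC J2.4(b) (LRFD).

φR_n ≈ 254 kip

E80XX → F_EXX = 80 ksi.
t_e = 0.707 × 0.5 = 0.3535 in.
R_nwl = 0.6 × 80 × 0.3535 × 12 = 203.6 kip (longitudinal, 2 welds).
R_nwt = 0.6 × 80 × 0.3535 × 6.5 = 110.3 kip (transverse, base value).
(i) R_nwl + R_nwt = 313.9 kip; (ii) 0.85 R_nwl + 1.5 R_nwt = 338.5 kip.
R_n = max = 338.5 kip [governs: (ii)]; φR_n = 253.9 kip.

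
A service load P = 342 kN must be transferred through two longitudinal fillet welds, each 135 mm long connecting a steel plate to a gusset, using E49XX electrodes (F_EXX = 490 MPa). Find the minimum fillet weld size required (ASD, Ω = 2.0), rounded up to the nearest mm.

w = 13 mm

Total weld length L = 270 mm.
Required throat t_e = P × Ω / (0.6 F_EXX × L) = 342 × 2.0 / (0.6 × 490 × 270 × 10⁻³) = 8.617 mm.
Required leg w = t_e / 0.707 = 12.19 mm → use 13 mm.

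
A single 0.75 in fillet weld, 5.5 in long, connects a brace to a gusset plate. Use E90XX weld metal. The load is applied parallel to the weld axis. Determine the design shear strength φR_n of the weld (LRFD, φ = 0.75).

φR_n ≈ 118 kips

E90XX → F_EXX = 90 ksi.
Effective throat t_e = 0.707 × 0.75 = 0.5302 in.
Total length L = 5.5 in; A_we = 0.5302 × 5.5 = 2.916 in².
F_nw = 0.6 F_EXX = 0.6 × 90 = 54 ksi.
φR_n = 0.75 × 54 × 2.916 = 118.1 kips.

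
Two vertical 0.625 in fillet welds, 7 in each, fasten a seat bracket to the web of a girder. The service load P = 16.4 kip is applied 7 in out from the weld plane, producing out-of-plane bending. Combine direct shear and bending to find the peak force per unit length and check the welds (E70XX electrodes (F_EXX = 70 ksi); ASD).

f_max ≈ 7.13 kip/in; adequate

L_w = 2 × 7 = 14 in; section modulus (unit throat) S = 2 × L²/6 = 16.33 in².
Direct shear f_v = P/L_w = 16.4/14 = 1.171 kip/in.
Moment M = P × e = 16.4 × 7 = 114.8 kip·in; bending f_b = M/S = 7.029 kip/in.
f_max = √(f_v² + f_b²) = √(1.171² + 7.029²) = 7.126 kip/in.
r_n/Ω = (1/2.0) × 0.6 × 70 × (0.707 × 0.625) = 9.279 kip/in → adequate.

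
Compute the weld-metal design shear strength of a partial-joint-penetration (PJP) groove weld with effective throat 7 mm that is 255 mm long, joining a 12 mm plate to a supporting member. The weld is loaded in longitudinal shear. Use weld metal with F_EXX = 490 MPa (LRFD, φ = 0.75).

φR_n ≈ 394 kN

Effective throat (given) t_e = 7 mm.
A_we = 7 × 255 = 1785 mm².
F_nw = 0.6 F_EXX = 294 MPa.
φR_n = 0.75 × 294 × 1785 × 10⁻³ = 393.6 kN.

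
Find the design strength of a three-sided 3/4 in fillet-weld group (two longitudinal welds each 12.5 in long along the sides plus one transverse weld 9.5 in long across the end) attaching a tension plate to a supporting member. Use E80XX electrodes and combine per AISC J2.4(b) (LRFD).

φR_n ≈ 678 kips

E80XX → F_EXX = 80 ksi.
t_e = 0.707 × 0.75 = 0.5302 in.
R_nwl = 0.6 × 80 × 0.5302 × 25 = 636.3 kips (longitudinal, 2 welds).
R_nwt = 0.6 × 80 × 0.5302 × 9.5 = 241.8 kips (transverse, base value).
(i) R_nwl + R_nwt = 878.1 kips; (ii) 0.85 R_nwl + 1.5 R_nwt = 903.5 kips.
R_n = max = 903.5 kips [governs: (ii)]; φR_n = 677.7 kips.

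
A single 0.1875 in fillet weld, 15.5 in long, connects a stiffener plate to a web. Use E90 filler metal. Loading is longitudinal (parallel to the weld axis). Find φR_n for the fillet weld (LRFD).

E90XX → F_EXX = 90 ksi.
Effective throat t_e = 0.707 × 0.1875 = 0.1326 in.
Total length L = 15.5 in; A_we = 0.1326 × 15.5 = 2.055 in².
F_nw = 0.6 F_EXX = 0.6 × 90 = 54 ksi.
φR_n = 0.75 × 54 × 2.055 = 83.22 kip.

φR_n ≈ 83.2 kip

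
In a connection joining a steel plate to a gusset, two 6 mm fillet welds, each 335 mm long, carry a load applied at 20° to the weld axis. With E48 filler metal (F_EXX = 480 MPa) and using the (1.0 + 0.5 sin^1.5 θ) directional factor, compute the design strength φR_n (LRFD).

t_e = 0.707 × 6 = 4.242 mm; A_we = 4.242 × 670 = 2842 mm².
Directional factor: 1.0 + 0.5 sin^1.5(20°) = 1.1.
F_nw = 0.6 × 480 × 1.1 = 316.8 MPa.
φR_n = 0.75 × 316.8 × 2842 × 10⁻³ = 675.3 kN.

φR_n ≈ 675 kN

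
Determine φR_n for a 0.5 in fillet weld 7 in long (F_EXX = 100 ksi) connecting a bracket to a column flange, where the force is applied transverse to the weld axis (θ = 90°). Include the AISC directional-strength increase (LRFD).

φR_n ≈ 167 kips

t_e = 0.707 × 0.5 = 0.3535 in; A_we = 0.3535 × 7 = 2.474 in².
Directional factor: 1.0 + 0.5 sin^1.5(90°) = 1.5.
F_nw = 0.6 × 100 × 1.5 = 90 ksi.
φR_n = 0.75 × 90 × 2.474 = 167 kips.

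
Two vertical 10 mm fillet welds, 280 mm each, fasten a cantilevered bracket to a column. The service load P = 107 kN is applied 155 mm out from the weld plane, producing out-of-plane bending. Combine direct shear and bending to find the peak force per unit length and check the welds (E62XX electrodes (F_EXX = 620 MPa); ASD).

L_w = 2 × 280 = 560 mm; section modulus (unit throat) S = 2 × L²/6 = 26130 mm².
Direct shear f_v = P/L_w = 107×10³/560 = 191.1 N/mm.
Moment M = P × e = 107×10³ × 155 = 16585000 N·mm; bending f_b = M/S = 634.6 N/mm.
f_max = √(f_v² + f_b²) = √(191.1² + 634.6²) = 662.8 N/mm.
r_n/Ω = (1/2.0) × 0.6 × 620 × (0.707 × 10) = 1315 N/mm → adequate.

f_max ≈ 663 N/mm; adequate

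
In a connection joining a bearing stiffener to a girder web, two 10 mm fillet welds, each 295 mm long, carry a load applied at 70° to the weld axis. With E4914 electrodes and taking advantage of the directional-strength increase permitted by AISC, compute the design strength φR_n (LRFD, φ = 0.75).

E49XX → F_EXX = 490 MPa.
t_e = 0.707 × 10 = 7.07 mm; A_we = 7.07 × 590 = 4171 mm².
Directional factor: 1.0 + 0.5 sin^1.5(70°) = 1.455.
F_nw = 0.6 × 490 × 1.455 = 427.9 MPa.
φR_n = 0.75 × 427.9 × 4171 × 10⁻³ = 1339 kN.

φR_n ≈ 1340 kN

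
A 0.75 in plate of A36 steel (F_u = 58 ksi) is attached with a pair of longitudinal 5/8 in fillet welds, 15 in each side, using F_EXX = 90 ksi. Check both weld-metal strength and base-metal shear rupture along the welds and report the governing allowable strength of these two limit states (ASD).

t_e = 0.707 × 0.625 = 0.4419 in; L = 30 in.
Weld metal: R_n/Ω = (1/2.0) × 0.6 × 90 × 0.4419 × 30 = 357.9 kips.
Base metal (shear rupture): R_n/Ω = (1/2.0) × 0.6 × 58 × 0.75 × 30 = 391.5 kips.
Governing: weld metal.

R_n/Ω ≈ 358 kips (weld metal governs)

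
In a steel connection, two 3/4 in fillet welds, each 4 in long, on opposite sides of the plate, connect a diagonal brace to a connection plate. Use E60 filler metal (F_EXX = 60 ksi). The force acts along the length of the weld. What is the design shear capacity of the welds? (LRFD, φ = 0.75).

Effective throat t_e = 0.707 × 0.75 = 0.5302 in.
Total length L = 8 in; A_we = 0.5302 × 8 = 4.242 in².
F_nw = 0.6 F_EXX = 0.6 × 60 = 36 ksi.
φR_n = 0.75 × 36 × 4.242 = 114.5 kips.

φR_n ≈ 115 kips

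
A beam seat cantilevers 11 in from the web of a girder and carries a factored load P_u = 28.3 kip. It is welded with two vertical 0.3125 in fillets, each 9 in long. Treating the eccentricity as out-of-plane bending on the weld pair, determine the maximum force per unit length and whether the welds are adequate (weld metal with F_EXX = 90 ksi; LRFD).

L_w = 2 × 9 = 18 in; section modulus (unit throat) S = 2 × L²/6 = 27 in².
Direct shear f_v = P/L_w = 28.3/18 = 1.572 kip/in.
Moment M = P × e = 28.3 × 11 = 311.3 kip·in; bending f_b = M/S = 11.53 kip/in.
f_max = √(f_v² + f_b²) = √(1.572² + 11.53²) = 11.64 kip/in.
φr_n = 0.75 × 0.6 × 90 × (0.707 × 0.3125) = 8.948 kip/in → NOT adequate.

f_max ≈ 11.6 kip/in; NOT adequate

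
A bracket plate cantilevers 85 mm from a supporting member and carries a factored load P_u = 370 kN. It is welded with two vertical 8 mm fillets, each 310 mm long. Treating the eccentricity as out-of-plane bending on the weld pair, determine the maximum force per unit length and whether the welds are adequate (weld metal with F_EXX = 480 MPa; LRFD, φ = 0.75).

L_w = 2 × 310 = 620 mm; section modulus (unit throat) S = 2 × L²/6 = 32030 mm².
Direct shear f_v = P/L_w = 370×10³/620 = 596.8 N/mm.
Moment M = P × e = 370×10³ × 85 = 31450000 N·mm; bending f_b = M/S = 981.8 N/mm.
f_max = √(f_v² + f_b²) = √(596.8² + 981.8²) = 1149 N/mm.
φr_n = 0.75 × 0.6 × 480 × (0.707 × 8) = 1222 N/mm → adequate.

f_max ≈ 1150 N/mm; adequate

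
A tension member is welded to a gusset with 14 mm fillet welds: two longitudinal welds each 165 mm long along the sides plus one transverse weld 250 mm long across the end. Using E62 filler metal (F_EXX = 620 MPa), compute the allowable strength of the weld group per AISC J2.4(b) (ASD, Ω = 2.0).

t_e = 0.707 × 14 = 9.898 mm.
R_nwl = 0.6 × 620 × 9.898 × 330 × 10⁻³ = 1215 kN (longitudinal, 2 welds).
R_nwt = 0.6 × 620 × 9.898 × 250 × 10⁻³ = 920.5 kN (transverse, base value).
(i) R_nwl + R_nwt = 2136 kN; (ii) 0.85 R_nwl + 1.5 R_nwt = 2414 kN.
R_n = max = 2414 kN [governs: (ii)]; R_n/Ω = 1207 kN.

R_n/Ω ≈ 1210 kN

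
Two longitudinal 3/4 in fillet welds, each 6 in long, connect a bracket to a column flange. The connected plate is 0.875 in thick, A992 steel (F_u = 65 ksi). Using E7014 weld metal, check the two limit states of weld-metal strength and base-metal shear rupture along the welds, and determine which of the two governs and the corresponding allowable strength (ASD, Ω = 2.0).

E70XX → F_EXX = 70 ksi.
t_e = 0.707 × 0.75 = 0.5302 in; L = 12 in.
Weld metal: R_n/Ω = (1/2.0) × 0.6 × 70 × 0.5302 × 12 = 133.6 kip.
Base metal (shear rupture): R_n/Ω = (1/2.0) × 0.6 × 65 × 0.875 × 12 = 204.8 kip.
Governing: weld metal.

R_n/Ω ≈ 134 kip (weld metal governs)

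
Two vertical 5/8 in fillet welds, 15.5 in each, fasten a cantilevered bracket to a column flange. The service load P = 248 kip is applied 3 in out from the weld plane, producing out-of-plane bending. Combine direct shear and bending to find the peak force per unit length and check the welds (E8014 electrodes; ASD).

f_max ≈ 12.3 kip/in; NOT adequate

E80XX → F_EXX = 80 ksi.
L_w = 2 × 15.5 = 31 in; section modulus (unit throat) S = 2 × L²/6 = 80.08 in².
Direct shear f_v = P/L_w = 248/31 = 8 kip/in.
Moment M = P × e = 248 × 3 = 744 kip·in; bending f_b = M/S = 9.29 kip/in.
f_max = √(f_v² + f_b²) = √(8² + 9.29²) = 12.26 kip/in.
r_n/Ω = (1/2.0) × 0.6 × 80 × (0.707 × 0.625) = 10.6 kip/in → NOT adequate.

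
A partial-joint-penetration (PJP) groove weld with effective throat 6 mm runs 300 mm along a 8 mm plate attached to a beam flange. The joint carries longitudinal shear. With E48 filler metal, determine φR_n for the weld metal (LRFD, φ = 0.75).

E48XX → F_EXX = 480 MPa.
Effective throat (given) t_e = 6 mm.
A_we = 6 × 300 = 1800 mm².
F_nw = 0.6 F_EXX = 288 MPa.
φR_n = 0.75 × 288 × 1800 × 10⁻³ = 388.8 kN.

φR_n ≈ 389 kN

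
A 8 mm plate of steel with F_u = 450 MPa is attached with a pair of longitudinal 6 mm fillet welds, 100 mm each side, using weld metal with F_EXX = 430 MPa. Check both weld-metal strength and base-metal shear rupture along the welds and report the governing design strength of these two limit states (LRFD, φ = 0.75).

φR_n ≈ 164 kN (weld metal governs)

t_e = 0.707 × 6 = 4.242 mm; L = 200 mm.
Weld metal: φR_n = 0.75 × 0.6 × 430 × 4.242 × 200 × 10⁻³ = 164.2 kN.
Base metal (shear rupture): φR_n = 0.75 × 0.6 × 450 × 8 × 200 × 10⁻³ = 324 kN.
Governing: weld metal.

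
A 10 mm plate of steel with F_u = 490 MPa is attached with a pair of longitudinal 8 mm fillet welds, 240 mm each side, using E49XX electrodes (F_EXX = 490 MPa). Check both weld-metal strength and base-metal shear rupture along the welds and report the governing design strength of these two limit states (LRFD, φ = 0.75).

t_e = 0.707 × 8 = 5.656 mm; L = 480 mm.
Weld metal: φR_n = 0.75 × 0.6 × 490 × 5.656 × 480 × 10⁻³ = 598.6 kN.
Base metal (shear rupture): φR_n = 0.75 × 0.6 × 490 × 10 × 480 × 10⁻³ = 1058 kN.
Governing: weld metal.

φR_n ≈ 599 kN (weld metal governs)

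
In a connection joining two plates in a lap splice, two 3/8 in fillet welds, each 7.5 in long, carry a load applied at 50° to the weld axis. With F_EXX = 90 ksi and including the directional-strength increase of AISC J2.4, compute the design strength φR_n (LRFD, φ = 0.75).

t_e = 0.707 × 0.375 = 0.2651 in; A_we = 0.2651 × 15 = 3.977 in².
Directional factor: 1.0 + 0.5 sin^1.5(50°) = 1.335.
F_nw = 0.6 × 90 × 1.335 = 72.1 ksi.
φR_n = 0.75 × 72.1 × 3.977 = 215.1 kips.

φR_n ≈ 215 kips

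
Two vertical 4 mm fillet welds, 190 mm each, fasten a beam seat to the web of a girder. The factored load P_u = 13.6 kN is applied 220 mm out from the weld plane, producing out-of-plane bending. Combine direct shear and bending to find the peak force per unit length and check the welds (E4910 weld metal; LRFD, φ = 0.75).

E49XX → F_EXX = 490 MPa.
L_w = 2 × 190 = 380 mm; section modulus (unit throat) S = 2 × L²/6 = 12030 mm².
Direct shear f_v = P/L_w = 13.6×10³/380 = 35.79 N/mm.
Moment M = P × e = 13.6×10³ × 220 = 2992000 N·mm; bending f_b = M/S = 248.6 N/mm.
f_max = √(f_v² + f_b²) = √(35.79² + 248.6²) = 251.2 N/mm.
φr_n = 0.75 × 0.6 × 490 × (0.707 × 4) = 623.6 N/mm → adequate.

f_max ≈ 251 N/mm; adequate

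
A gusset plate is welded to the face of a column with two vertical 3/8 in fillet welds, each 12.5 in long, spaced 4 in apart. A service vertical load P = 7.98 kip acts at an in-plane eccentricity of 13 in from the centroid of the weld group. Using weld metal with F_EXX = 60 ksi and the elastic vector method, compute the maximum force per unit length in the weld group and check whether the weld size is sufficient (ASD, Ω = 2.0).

f_max ≈ 1.72 kip/in; adequate

Total weld length L_w = 25 in. Treat welds as unit-width lines.
Polar moment about centroid: J = 2[d³/12 + d(b/2)²] = 2[12.5³/12 + 12.5×2²] = 425.5 in³.
Direct shear f_v = P/L_w = 7.98 / 25 = 0.3192 kip/in (vertical).
Torsion M = P·e = 7.98 × 13 = 103.74 kip·in.
Critical point at (x, y) = (2, 6.25) from centroid. f_tx = M·y/J = 1.524 kip/in; f_ty = M·x/J = 0.4876 kip/in.
Resultant f_max = √[f_tx² + (f_v + f_ty)²] = √[1.524² + (0.3192 + 0.4876)²] = 1.724 kip/in.
Capacity per unit length: r_n/Ω = (1/2.0) × 0.6 × 60 × (0.707 × 0.375) = 4.772 kip/in.
1.724 ≤ 4.772 → adequate.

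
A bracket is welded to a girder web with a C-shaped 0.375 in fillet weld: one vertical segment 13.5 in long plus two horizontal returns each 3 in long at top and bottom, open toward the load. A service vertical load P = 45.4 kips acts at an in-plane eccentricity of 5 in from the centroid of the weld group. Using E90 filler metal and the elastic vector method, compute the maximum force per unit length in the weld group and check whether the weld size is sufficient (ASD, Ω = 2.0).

E90XX → F_EXX = 90 ksi.
Total weld length L_w = 19.5 in. Treat welds as unit-width lines.
Centroid: x̄ = 2×3×1.5 / 19.5 = 0.4615 in from the vertical weld.
Polar moment about centroid: J = I_x + I_y = [13.5³/12 + 2×3×6.75²] + [13.5×0.4615² + 2(3³/12 + 3×1.038²)] = 492.3 in³.
Direct shear f_v = P/L_w = 45.4 / 19.5 = 2.328 kip/in (vertical).
Torsion M = P·e = 45.4 × 5 = 227 kip·in.
Critical point at (x, y) = (2.538, 6.75) from centroid. f_tx = M·y/J = 3.113 kip/in; f_ty = M·x/J = 1.171 kip/in.
Resultant f_max = √[f_tx² + (f_v + f_ty)²] = √[3.113² + (2.328 + 1.171)²] = 4.683 kip/in.
Capacity per unit length: r_n/Ω = (1/2.0) × 0.6 × 90 × (0.707 × 0.375) = 7.158 kip/in.
4.683 ≤ 7.158 → adequate.

f_max ≈ 4.68 kip/in; adequate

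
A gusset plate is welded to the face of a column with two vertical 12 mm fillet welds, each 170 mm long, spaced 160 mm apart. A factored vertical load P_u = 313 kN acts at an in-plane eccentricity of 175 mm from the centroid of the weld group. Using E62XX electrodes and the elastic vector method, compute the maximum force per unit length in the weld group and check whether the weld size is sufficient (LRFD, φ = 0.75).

E62XX → F_EXX = 620 MPa.
Total weld length L_w = 340 mm. Treat welds as unit-width lines.
Polar moment about centroid: J = 2[d³/12 + d(b/2)²] = 2[170³/12 + 170×80²] = 2995000 mm³.
Direct shear f_v = P/L_w = 313×10³ / 340 = 920.6 N/mm (vertical).
Torsion M = P·e = 313×10³ × 175 = 54775000 N·mm.
Critical point at (x, y) = (80, 85) from centroid. f_tx = M·y/J = 1555 N/mm; f_ty = M·x/J = 1463 N/mm.
Resultant f_max = √[f_tx² + (f_v + f_ty)²] = √[1555² + (920.6 + 1463)²] = 2846 N/mm.
Capacity per unit length: φr_n = 0.75 × 0.6 × 620 × (0.707 × 12) = 2367 N/mm.
2846 > 2367 → NOT adequate.

f_max ≈ 2850 N/mm; NOT adequate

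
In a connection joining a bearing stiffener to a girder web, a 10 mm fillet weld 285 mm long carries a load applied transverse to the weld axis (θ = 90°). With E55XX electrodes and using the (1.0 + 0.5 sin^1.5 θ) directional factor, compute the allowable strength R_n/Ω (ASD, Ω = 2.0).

R_n/Ω ≈ 499 kN

E55XX → F_EXX = 550 MPa.
t_e = 0.707 × 10 = 7.07 mm; A_we = 7.07 × 285 = 2015 mm².
Directional factor: 1.0 + 0.5 sin^1.5(90°) = 1.5.
F_nw = 0.6 × 550 × 1.5 = 495 MPa.
R_n/Ω = (495 × 2015) / 2.0 × 10⁻³ = 498.7 kN.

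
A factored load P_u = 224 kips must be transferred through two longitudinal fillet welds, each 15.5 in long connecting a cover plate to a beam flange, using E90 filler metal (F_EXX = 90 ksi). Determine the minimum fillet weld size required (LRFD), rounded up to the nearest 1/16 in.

Total weld length L = 31 in.
Required throat t_e = P_u / (φ × 0.6 F_EXX × L) = 224 / (0.75 × 0.6 × 90 × 31) = 0.1784 in.
Required leg w = t_e / 0.707 = 0.2524 in → use 5/16 in.

w = 5/16 in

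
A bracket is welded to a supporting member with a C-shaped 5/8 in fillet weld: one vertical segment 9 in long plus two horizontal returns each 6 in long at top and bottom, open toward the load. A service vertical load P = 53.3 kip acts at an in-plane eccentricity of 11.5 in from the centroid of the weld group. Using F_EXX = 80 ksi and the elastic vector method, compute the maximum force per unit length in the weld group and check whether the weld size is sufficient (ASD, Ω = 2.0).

f_max ≈ 11.8 kip/in; NOT adequate

Total weld length L_w = 21 in. Treat welds as unit-width lines.
Centroid: x̄ = 2×6×3 / 21 = 1.714 in from the vertical weld.
Polar moment about centroid: J = I_x + I_y = [9³/12 + 2×6×4.5²] + [9×1.714² + 2(6³/12 + 6×1.286²)] = 386 in³.
Direct shear f_v = P/L_w = 53.3 / 21 = 2.538 kip/in (vertical).
Torsion M = P·e = 53.3 × 11.5 = 612.95 kip·in.
Critical point at (x, y) = (4.286, 4.5) from centroid. f_tx = M·y/J = 7.145 kip/in; f_ty = M·x/J = 6.805 kip/in.
Resultant f_max = √[f_tx² + (f_v + f_ty)²] = √[7.145² + (2.538 + 6.805)²] = 11.76 kip/in.
Capacity per unit length: r_n/Ω = (1/2.0) × 0.6 × 80 × (0.707 × 0.625) = 10.6 kip/in.
11.76 > 10.6 → NOT adequate.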